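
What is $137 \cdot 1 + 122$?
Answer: $259$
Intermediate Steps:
$137 \cdot 1 + 122 = 137 + 122 = 259$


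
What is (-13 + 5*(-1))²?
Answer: 324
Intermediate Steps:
(-13 + 5*(-1))² = (-13 - 5)² = (-18)² = 324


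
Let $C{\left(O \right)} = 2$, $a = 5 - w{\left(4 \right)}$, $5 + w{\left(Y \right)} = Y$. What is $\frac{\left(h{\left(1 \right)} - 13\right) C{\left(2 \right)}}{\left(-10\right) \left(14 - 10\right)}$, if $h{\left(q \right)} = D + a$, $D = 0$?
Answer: $\frac{7}{20} \approx 0.35$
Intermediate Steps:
$w{\left(Y \right)} = -5 + Y$
$a = 6$ ($a = 5 - \left(-5 + 4\right) = 5 - -1 = 5 + 1 = 6$)
$h{\left(q \right)} = 6$ ($h{\left(q \right)} = 0 + 6 = 6$)
$\frac{\left(h{\left(1 \right)} - 13\right) C{\left(2 \right)}}{\left(-10\right) \left(14 - 10\right)} = \frac{\left(6 - 13\right) 2}{\left(-10\right) \left(14 - 10\right)} = \frac{\left(-7\right) 2}{\left(-10\right) 4} = - \frac{14}{-40} = \left(-14\right) \left(- \frac{1}{40}\right) = \frac{7}{20}$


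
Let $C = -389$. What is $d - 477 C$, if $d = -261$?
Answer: $185292$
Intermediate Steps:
$d - 477 C = -261 - -185553 = -261 + 185553 = 185292$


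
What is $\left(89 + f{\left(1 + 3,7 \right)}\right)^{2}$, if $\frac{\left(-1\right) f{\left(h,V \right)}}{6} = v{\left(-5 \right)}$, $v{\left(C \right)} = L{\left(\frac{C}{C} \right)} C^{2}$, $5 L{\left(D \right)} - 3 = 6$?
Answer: $32761$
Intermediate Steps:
$L{\left(D \right)} = \frac{9}{5}$ ($L{\left(D \right)} = \frac{3}{5} + \frac{1}{5} \cdot 6 = \frac{3}{5} + \frac{6}{5} = \frac{9}{5}$)
$v{\left(C \right)} = \frac{9 C^{2}}{5}$
$f{\left(h,V \right)} = -270$ ($f{\left(h,V \right)} = - 6 \frac{9 \left(-5\right)^{2}}{5} = - 6 \cdot \frac{9}{5} \cdot 25 = \left(-6\right) 45 = -270$)
$\left(89 + f{\left(1 + 3,7 \right)}\right)^{2} = \left(89 - 270\right)^{2} = \left(-181\right)^{2} = 32761$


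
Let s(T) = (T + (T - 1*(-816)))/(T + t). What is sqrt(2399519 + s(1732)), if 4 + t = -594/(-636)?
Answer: sqrt(8954692421177839)/61089 ≈ 1549.0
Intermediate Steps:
t = -325/106 (t = -4 - 594/(-636) = -4 - 594*(-1/636) = -4 + 99/106 = -325/106 ≈ -3.0660)
s(T) = (816 + 2*T)/(-325/106 + T) (s(T) = (T + (T - 1*(-816)))/(T - 325/106) = (T + (T + 816))/(-325/106 + T) = (T + (816 + T))/(-325/106 + T) = (816 + 2*T)/(-325/106 + T))
sqrt(2399519 + s(1732)) = sqrt(2399519 + 212*(408 + 1732)/(-325 + 106*1732)) = sqrt(2399519 + 212*2140/(-325 + 183592)) = sqrt(2399519 + 212*2140/183267) = sqrt(2399519 + 212*(1/183267)*2140) = sqrt(2399519 + 453680/183267) = sqrt(439753102253/183267) = sqrt(8954692421177839)/61089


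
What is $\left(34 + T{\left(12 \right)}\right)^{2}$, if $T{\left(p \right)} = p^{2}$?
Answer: $31684$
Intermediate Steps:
$\left(34 + T{\left(12 \right)}\right)^{2} = \left(34 + 12^{2}\right)^{2} = \left(34 + 144\right)^{2} = 178^{2} = 31684$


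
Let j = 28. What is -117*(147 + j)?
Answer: -20475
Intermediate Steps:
-117*(147 + j) = -117*(147 + 28) = -117*175 = -20475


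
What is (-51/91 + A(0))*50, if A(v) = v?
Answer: -2550/91 ≈ -28.022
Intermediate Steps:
(-51/91 + A(0))*50 = (-51/91 + 0)*50 = -51/91*50 = -2550/91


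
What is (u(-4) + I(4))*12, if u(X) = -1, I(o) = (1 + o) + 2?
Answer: 72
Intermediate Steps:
I(o) = 3 + o
(u(-4) + I(4))*12 = (-1 + (3 + 4))*12 = (-1 + 7)*12 = 6*12 = 72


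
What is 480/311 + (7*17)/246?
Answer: 155089/76506 ≈ 2.0271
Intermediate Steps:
480/311 + (7*17)/246 = 480*(1/311) + 119*(1/246) = 480/311 + 119/246 = 155089/76506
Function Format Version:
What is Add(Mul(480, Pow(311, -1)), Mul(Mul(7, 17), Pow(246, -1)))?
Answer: Rational(155089, 76506) ≈ 2.0271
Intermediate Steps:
Add(Mul(480, Pow(311, -1)), Mul(Mul(7, 17), Pow(246, -1))) = Add(Mul(480, Rational(1, 311)), Mul(119, Rational(1, 246))) = Add(Rational(480, 311), Rational(119, 246)) = Rational(155089, 76506)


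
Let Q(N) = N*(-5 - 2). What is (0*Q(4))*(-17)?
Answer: 0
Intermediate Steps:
Q(N) = -7*N (Q(N) = N*(-7) = -7*N)
(0*Q(4))*(-17) = (0*(-7*4))*(-17) = (0*(-28))*(-17) = 0*(-17) = 0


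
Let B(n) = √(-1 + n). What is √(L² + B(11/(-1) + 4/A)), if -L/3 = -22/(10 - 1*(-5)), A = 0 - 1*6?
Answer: √(4356 + 75*I*√114)/15 ≈ 4.4184 + 0.40275*I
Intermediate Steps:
A = -6 (A = 0 - 6 = -6)
L = 22/5 (L = -(-66)/(10 - 1*(-5)) = -(-66)/(10 + 5) = -(-66)/15 = -3*(-22/15) = 22/5 ≈ 4.4000)
√(L² + B(11/(-1) + 4/A)) = √((22/5)² + √(-1 + (11/(-1) + 4/(-6)))) = √(484/25 + √(-1 + (11*(-1) + 4*(-⅙)))) = √(484/25 + √(-1 + (-11 - ⅔))) = √(484/25 + √(-1 - 35/3)) = √(484/25 + √(-38/3)) = √(484/25 + I*√114/3)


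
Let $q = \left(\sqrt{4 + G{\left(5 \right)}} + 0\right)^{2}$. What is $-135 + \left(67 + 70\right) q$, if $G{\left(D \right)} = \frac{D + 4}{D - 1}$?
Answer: $\frac{2885}{4} \approx 721.25$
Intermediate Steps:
$G{\left(D \right)} = \frac{4 + D}{-1 + D}$
$q = \frac{25}{4}$ ($q = \left(\sqrt{4 + \frac{4 + 5}{-1 + 5}} + 0\right)^{2} = \left(\sqrt{4 + \frac{1}{4} \cdot 9} + 0\right)^{2} = \left(\sqrt{4 + \frac{9}{4}} + 0\right)^{2} = \left(\sqrt{\frac{25}{4}} + 0\right)^{2} = \left(\frac{5}{2} + 0\right)^{2} = \left(\frac{5}{2}\right)^{2} = \frac{25}{4} \approx 6.25$)
$-135 + \left(67 + 70\right) q = -135 + \left(67 + 70\right) \frac{25}{4} = -135 + 137 \cdot \frac{25}{4} = -135 + \frac{3425}{4} = \frac{2885}{4}$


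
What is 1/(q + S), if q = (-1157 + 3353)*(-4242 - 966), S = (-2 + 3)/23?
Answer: -23/263045663 ≈ -8.7437e-8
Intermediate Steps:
S = 1/23 (S = 1*(1/23) = 1/23 ≈ 0.043478)
q = -11436768 (q = 2196*(-5208) = -11436768)
1/(q + S) = 1/(-11436768 + 1/23) = 1/(-263045663/23) = -23/263045663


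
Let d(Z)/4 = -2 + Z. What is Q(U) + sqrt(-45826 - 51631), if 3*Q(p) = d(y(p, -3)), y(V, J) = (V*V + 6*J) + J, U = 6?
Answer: 52/3 + I*sqrt(97457) ≈ 17.333 + 312.18*I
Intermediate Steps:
y(V, J) = V**2 + 7*J (y(V, J) = (V**2 + 6*J) + J = V**2 + 7*J)
d(Z) = -8 + 4*Z (d(Z) = 4*(-2 + Z) = -8 + 4*Z)
Q(p) = -92/3 + 4*p**2/3 (Q(p) = (-8 + 4*(p**2 + 7*(-3)))/3 = (-8 + 4*(p**2 - 21))/3 = (-8 + 4*(-21 + p**2))/3 = (-8 + (-84 + 4*p**2))/3 = (-92 + 4*p**2)/3 = -92/3 + 4*p**2/3)
Q(U) + sqrt(-45826 - 51631) = (-92/3 + (4/3)*6**2) + sqrt(-45826 - 51631) = (-92/3 + (4/3)*36) + sqrt(-97457) = (-92/3 + 48) + I*sqrt(97457) = 52/3 + I*sqrt(97457)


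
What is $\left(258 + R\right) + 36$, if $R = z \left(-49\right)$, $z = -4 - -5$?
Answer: $245$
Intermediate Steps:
$z = 1$ ($z = -4 + 5 = 1$)
$R = -49$ ($R = 1 \left(-49\right) = -49$)
$\left(258 + R\right) + 36 = \left(258 - 49\right) + 36 = 209 + 36 = 245$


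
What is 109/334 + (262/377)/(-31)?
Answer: 1186375/3903458 ≈ 0.30393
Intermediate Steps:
109/334 + (262/377)/(-31) = 109*(1/334) + (262*(1/377))*(-1/31) = 109/334 + (262/377)*(-1/31) = 109/334 - 262/11687 = 1186375/3903458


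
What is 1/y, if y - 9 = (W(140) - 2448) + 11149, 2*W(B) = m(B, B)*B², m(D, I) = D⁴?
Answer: 1/3764768008710 ≈ 2.6562e-13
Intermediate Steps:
W(B) = B⁶/2 (W(B) = (B⁴*B²)/2 = B⁶/2)
y = 3764768008710 (y = 9 + (((½)*140⁶ - 2448) + 11149) = 9 + (((½)*7529536000000 - 2448) + 11149) = 9 + ((3764768000000 - 2448) + 11149) = 9 + (3764767997552 + 11149) = 9 + 3764768008701 = 3764768008710)
1/y = 1/3764768008710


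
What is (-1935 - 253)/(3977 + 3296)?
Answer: -2188/7273 ≈ -0.30084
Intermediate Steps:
(-1935 - 253)/(3977 + 3296) = -2188/7273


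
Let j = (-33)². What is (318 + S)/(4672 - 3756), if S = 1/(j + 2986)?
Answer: 1295851/3732700 ≈ 0.34716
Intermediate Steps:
j = 1089
S = 1/4075 (S = 1/(1089 + 2986) = 1/4075 ≈ 0.00024540)
(318 + S)/(4672 - 3756) = (318 + 1/4075)/(4672 - 3756) = (1295851/4075)/916 = (1295851/4075)*(1/916) = 1295851/3732700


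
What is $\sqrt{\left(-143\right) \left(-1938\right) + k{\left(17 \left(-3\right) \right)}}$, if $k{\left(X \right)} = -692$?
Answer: $\sqrt{276442} \approx 525.78$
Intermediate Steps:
$\sqrt{\left(-143\right) \left(-1938\right) + k{\left(17 \left(-3\right) \right)}} = \sqrt{\left(-143\right) \left(-1938\right) - 692} = \sqrt{277134 - 692} = \sqrt{276442}$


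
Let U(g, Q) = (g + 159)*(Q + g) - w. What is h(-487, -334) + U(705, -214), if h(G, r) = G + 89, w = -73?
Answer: 423899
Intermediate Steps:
h(G, r) = 89 + G
U(g, Q) = 73 + (159 + g)*(Q + g) (U(g, Q) = (g + 159)*(Q + g) - 1*(-73) = (159 + g)*(Q + g) + 73 = 73 + (159 + g)*(Q + g))
h(-487, -334) + U(705, -214) = (89 - 487) + (73 + 705² + 159*(-214) + 159*705 - 214*705) = -398 + (73 + 497025 - 34026 + 112095 - 150870) = -398 + 424297 = 423899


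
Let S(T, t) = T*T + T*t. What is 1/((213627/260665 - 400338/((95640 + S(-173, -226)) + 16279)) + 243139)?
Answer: 23583144545/5733949331949941 ≈ 4.1129e-6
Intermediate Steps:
S(T, t) = T² + T*t
1/((213627/260665 - 400338/((95640 + S(-173, -226)) + 16279)) + 243139) = 1/((213627/260665 - 400338/((95640 - 173*(-173 - 226)) + 16279)) + 243139) = 1/((213627*(1/260665) - 400338/((95640 - 173*(-399)) + 16279)) + 243139) = 1/((213627/260665 - 400338/((95640 + 69027) + 16279)) + 243139) = 1/((213627/260665 - 400338/(164667 + 16279)) + 243139) = 1/((213627/260665 - 400338/180946) + 243139) = 1/((213627/260665 - 400338*1/180946) + 243139) = 1/((213627/260665 - 200169/90473) + 243139) = 1/(-32849576814/23583144545 + 243139) = 1/(5733949331949941/23583144545) = 23583144545/5733949331949941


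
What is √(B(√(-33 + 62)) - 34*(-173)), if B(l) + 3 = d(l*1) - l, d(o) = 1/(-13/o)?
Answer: √(993551 - 182*√29)/13 ≈ 76.637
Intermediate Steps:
d(o) = -o/13
B(l) = -3 - 14*l/13 (B(l) = -3 + (-l/13 - l) = -3 - 14*l/13)
√(B(√(-33 + 62)) - 34*(-173)) = √((-3 - 14*√(-33 + 62)/13) - 34*(-173)) = √((-3 - 14*√29/13) + 5882) = √(5879 - 14*√29/13)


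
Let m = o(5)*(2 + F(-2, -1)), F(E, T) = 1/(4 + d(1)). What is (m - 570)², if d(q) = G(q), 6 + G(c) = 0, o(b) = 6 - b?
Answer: 1292769/4 ≈ 3.2319e+5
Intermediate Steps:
G(c) = -6 (G(c) = -6 + 0 = -6)
d(q) = -6
F(E, T) = -½ (F(E, T) = 1/(4 - 6) = 1/(-2) = -½)
m = 3/2 (m = (6 - 1*5)*(2 - ½) = (6 - 5)*(3/2) = 1*(3/2) = 3/2 ≈ 1.5000)
(m - 570)² = (3/2 - 570)² = (-1137/2)² = 1292769/4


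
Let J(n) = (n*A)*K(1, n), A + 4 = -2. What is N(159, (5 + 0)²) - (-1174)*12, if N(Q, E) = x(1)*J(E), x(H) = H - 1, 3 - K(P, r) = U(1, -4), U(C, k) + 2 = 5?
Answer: 14088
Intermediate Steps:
U(C, k) = 3 (U(C, k) = -2 + 5 = 3)
K(P, r) = 0 (K(P, r) = 3 - 1*3 = 3 - 3 = 0)
A = -6 (A = -4 - 2 = -6)
x(H) = -1 + H
J(n) = 0 (J(n) = (n*(-6))*0 = -6*n*0 = 0)
N(Q, E) = 0 (N(Q, E) = (-1 + 1)*0 = 0*0 = 0)
N(159, (5 + 0)²) - (-1174)*12 = 0 - (-1174)*12 = 0 - 1*(-14088) = 0 + 14088 = 14088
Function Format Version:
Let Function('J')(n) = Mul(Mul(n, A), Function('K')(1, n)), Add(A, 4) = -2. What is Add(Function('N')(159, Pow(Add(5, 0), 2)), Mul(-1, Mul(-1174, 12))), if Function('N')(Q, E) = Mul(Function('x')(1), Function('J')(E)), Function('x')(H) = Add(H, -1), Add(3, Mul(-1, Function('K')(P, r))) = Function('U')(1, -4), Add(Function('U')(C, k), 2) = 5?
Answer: 14088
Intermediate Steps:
Function('U')(C, k) = 3 (Function('U')(C, k) = Add(-2, 5) = 3)
Function('K')(P, r) = 0 (Function('K')(P, r) = Add(3, Mul(-1, 3)) = Add(3, -3) = 0)
A = -6 (A = Add(-4, -2) = -6)
Function('x')(H) = Add(-1, H)
Function('J')(n) = 0 (Function('J')(n) = Mul(Mul(n, -6), 0) = Mul(Mul(-6, n), 0) = 0)
Function('N')(Q, E) = 0 (Function('N')(Q, E) = Mul(Add(-1, 1), 0) = Mul(0, 0) = 0)
Add(Function('N')(159, Pow(Add(5, 0), 2)), Mul(-1, Mul(-1174, 12))) = Add(0, Mul(-1, Mul(-1174, 12))) = Add(0, Mul(-1, -14088)) = Add(0, 14088) = 14088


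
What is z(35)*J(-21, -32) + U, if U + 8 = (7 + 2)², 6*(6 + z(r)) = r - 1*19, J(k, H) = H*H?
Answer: -10021/3 ≈ -3340.3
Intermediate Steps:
J(k, H) = H²
z(r) = -55/6 + r/6 (z(r) = -6 + (r - 1*19)/6 = -6 + (r - 19)/6 = -6 + (-19 + r)/6 = -6 + (-19/6 + r/6) = -55/6 + r/6)
U = 73 (U = -8 + (7 + 2)² = -8 + 9² = -8 + 81 = 73)
z(35)*J(-21, -32) + U = (-55/6 + (⅙)*35)*(-32)² + 73 = (-55/6 + 35/6)*1024 + 73 = -10/3*1024 + 73 = -10240/3 + 73 = -10021/3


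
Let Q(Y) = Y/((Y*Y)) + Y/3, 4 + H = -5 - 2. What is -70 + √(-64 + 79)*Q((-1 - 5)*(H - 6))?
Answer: -70 + 3469*√15/102 ≈ 61.719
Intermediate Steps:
H = -11 (H = -4 + (-5 - 2) = -4 - 7 = -11)
Q(Y) = 1/Y + Y/3 (Q(Y) = Y/(Y²) + Y*(⅓) = Y/Y² + Y/3 = 1/Y + Y/3)
-70 + √(-64 + 79)*Q((-1 - 5)*(H - 6)) = -70 + √(-64 + 79)*(1/((-1 - 5)*(-11 - 6)) + ((-1 - 5)*(-11 - 6))/3) = -70 + √15*(1/(-6*(-17)) + (-6*(-17))/3) = -70 + √15*(1/102 + (⅓)*102) = -70 + √15*(1/102 + 34) = -70 + √15*(3469/102) = -70 + 3469*√15/102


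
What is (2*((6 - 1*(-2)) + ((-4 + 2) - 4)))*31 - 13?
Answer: 111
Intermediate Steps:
(2*((6 - 1*(-2)) + ((-4 + 2) - 4)))*31 - 13 = (2*((6 + 2) + (-2 - 4)))*31 - 13 = (2*(8 - 6))*31 - 13 = (2*2)*31 - 13 = 4*31 - 13 = 124 - 13 = 111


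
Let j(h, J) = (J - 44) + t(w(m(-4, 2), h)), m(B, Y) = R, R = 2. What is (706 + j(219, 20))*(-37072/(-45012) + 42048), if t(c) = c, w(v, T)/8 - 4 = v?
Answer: 345418050760/11253 ≈ 3.0696e+7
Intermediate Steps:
m(B, Y) = 2
w(v, T) = 32 + 8*v
j(h, J) = 4 + J (j(h, J) = (J - 44) + (32 + 8*2) = (-44 + J) + (32 + 16) = (-44 + J) + 48 = 4 + J)
(706 + j(219, 20))*(-37072/(-45012) + 42048) = (706 + (4 + 20))*(-37072/(-45012) + 42048) = (706 + 24)*(-37072*(-1/45012) + 42048) = 730*(9268/11253 + 42048) = 730*(473175412/11253) = 345418050760/11253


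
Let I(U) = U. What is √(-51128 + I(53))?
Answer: 15*I*√227 ≈ 226.0*I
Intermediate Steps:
√(-51128 + I(53)) = √(-51128 + 53) = √(-51075) = 15*I*√227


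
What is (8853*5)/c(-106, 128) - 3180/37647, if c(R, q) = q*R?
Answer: -569863565/170264832 ≈ -3.3469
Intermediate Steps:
c(R, q) = R*q
(8853*5)/c(-106, 128) - 3180/37647 = (8853*5)/((-106*128)) - 3180/37647 = 44265/(-13568) - 3180*1/37647 = 44265*(-1/13568) - 1060/12549 = -44265/13568 - 1060/12549 = -569863565/170264832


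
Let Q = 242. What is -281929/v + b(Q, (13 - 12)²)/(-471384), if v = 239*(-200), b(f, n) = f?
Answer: 16610656517/2816519400 ≈ 5.8976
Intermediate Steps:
v = -47800
-281929/v + b(Q, (13 - 12)²)/(-471384) = -281929/(-47800) + 242/(-471384) = -281929*(-1/47800) + 242*(-1/471384) = 281929/47800 - 121/235692 = 16610656517/2816519400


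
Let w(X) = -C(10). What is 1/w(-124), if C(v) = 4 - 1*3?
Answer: -1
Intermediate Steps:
C(v) = 1 (C(v) = 4 - 3 = 1)
w(X) = -1 (w(X) = -1*1 = -1)
1/w(-124) = 1/(-1) = -1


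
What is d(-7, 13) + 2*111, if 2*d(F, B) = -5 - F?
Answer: 223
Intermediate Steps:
d(F, B) = -5/2 - F/2 (d(F, B) = (-5 - F)/2 = -5/2 - F/2)
d(-7, 13) + 2*111 = (-5/2 - 1/2*(-7)) + 2*111 = (-5/2 + 7/2) + 222 = 1 + 222 = 223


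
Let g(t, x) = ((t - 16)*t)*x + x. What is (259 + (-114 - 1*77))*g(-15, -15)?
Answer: -475320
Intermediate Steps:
g(t, x) = x + t*x*(-16 + t) (g(t, x) = ((-16 + t)*t)*x + x = (t*(-16 + t))*x + x = t*x*(-16 + t) + x = x + t*x*(-16 + t))
(259 + (-114 - 1*77))*g(-15, -15) = (259 + (-114 - 1*77))*(-15*(1 + (-15)**2 - 16*(-15))) = (259 + (-114 - 77))*(-15*(1 + 225 + 240)) = (259 - 191)*(-15*466) = 68*(-6990) = -475320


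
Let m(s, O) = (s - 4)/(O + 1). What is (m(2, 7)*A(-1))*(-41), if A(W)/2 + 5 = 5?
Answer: 0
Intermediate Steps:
A(W) = 0 (A(W) = -10 + 2*5 = -10 + 10 = 0)
m(s, O) = (-4 + s)/(1 + O)
(m(2, 7)*A(-1))*(-41) = (((-4 + 2)/(1 + 7))*0)*(-41) = ((-2/8)*0)*(-41) = (((1/8)*(-2))*0)*(-41) = -1/4*0*(-41) = 0*(-41) = 0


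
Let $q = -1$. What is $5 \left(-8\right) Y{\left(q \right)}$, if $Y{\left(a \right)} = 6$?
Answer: $-240$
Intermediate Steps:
$5 \left(-8\right) Y{\left(q \right)} = 5 \left(-8\right) 6 = \left(-40\right) 6 = -240$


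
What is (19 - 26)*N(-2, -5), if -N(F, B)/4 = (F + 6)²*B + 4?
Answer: -2128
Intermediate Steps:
N(F, B) = -16 - 4*B*(6 + F)² (N(F, B) = -4*((F + 6)²*B + 4) = -4*((6 + F)²*B + 4) = -4*(B*(6 + F)² + 4) = -4*(4 + B*(6 + F)²) = -16 - 4*B*(6 + F)²)
(19 - 26)*N(-2, -5) = (19 - 26)*(-16 - 4*(-5)*(6 - 2)²) = -7*(-16 - 4*(-5)*4²) = -7*(-16 - 4*(-5)*16) = -7*(-16 + 320) = -7*304 = -2128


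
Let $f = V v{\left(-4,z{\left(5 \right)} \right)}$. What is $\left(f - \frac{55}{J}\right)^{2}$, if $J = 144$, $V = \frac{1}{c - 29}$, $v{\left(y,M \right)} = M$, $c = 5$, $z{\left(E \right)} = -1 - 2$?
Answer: $\frac{1369}{20736} \approx 0.06602$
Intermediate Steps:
$z{\left(E \right)} = -3$
$V = - \frac{1}{24}$ ($V = \frac{1}{5 - 29} = \frac{1}{-24} = - \frac{1}{24} \approx -0.041667$)
$f = \frac{1}{8}$ ($f = \left(- \frac{1}{24}\right) \left(-3\right) = \frac{1}{8} \approx 0.125$)
$\left(f - \frac{55}{J}\right)^{2} = \left(\frac{1}{8} - \frac{55}{144}\right)^{2} = \left(- \frac{37}{144}\right)^{2} = \frac{1369}{20736}$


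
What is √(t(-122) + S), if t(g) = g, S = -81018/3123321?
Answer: 2*I*√33066094490105/1041107 ≈ 11.047*I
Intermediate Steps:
S = -27006/1041107 (S = -81018*1/3123321 = -27006/1041107 ≈ -0.025940)
√(t(-122) + S) = √(-122 - 27006/1041107) = √(-127042060/1041107) = 2*I*√33066094490105/1041107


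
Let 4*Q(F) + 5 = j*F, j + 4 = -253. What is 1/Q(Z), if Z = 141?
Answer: -2/18121 ≈ -0.00011037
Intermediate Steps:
j = -257 (j = -4 - 253 = -257)
Q(F) = -5/4 - 257*F/4 (Q(F) = -5/4 + (-257*F)/4 = -5/4 - 257*F/4)
1/Q(Z) = 1/(-5/4 - 257/4*141) = 1/(-5/4 - 36237/4) = 1/(-18121/2) = -2/18121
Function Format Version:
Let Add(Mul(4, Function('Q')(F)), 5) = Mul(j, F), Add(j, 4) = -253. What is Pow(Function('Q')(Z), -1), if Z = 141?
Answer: Rational(-2, 18121) ≈ -0.00011037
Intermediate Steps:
j = -257 (j = Add(-4, -253) = -257)
Function('Q')(F) = Add(Rational(-5, 4), Mul(Rational(-257, 4), F)) (Function('Q')(F) = Add(Rational(-5, 4), Mul(Rational(1, 4), Mul(-257, F))) = Add(Rational(-5, 4), Mul(Rational(-257, 4), F)))
Pow(Function('Q')(Z), -1) = Pow(Add(Rational(-5, 4), Mul(Rational(-257, 4), 141)), -1) = Pow(Add(Rational(-5, 4), Rational(-36237, 4)), -1) = Pow(Rational(-18121, 2), -1) = Rational(-2, 18121)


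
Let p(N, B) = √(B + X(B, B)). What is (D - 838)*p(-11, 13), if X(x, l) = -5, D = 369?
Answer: -938*√2 ≈ -1326.5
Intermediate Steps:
p(N, B) = √(-5 + B) (p(N, B) = √(B - 5) = √(-5 + B))
(D - 838)*p(-11, 13) = (369 - 838)*√(-5 + 13) = -938*√2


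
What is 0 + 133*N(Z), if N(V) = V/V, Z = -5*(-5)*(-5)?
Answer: 133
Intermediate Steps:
Z = -125 (Z = 25*(-5) = -125)
N(V) = 1
0 + 133*N(Z) = 0 + 133*1 = 0 + 133 = 133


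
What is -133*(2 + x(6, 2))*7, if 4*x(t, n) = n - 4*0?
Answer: -4655/2 ≈ -2327.5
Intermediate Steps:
x(t, n) = n/4 (x(t, n) = (n - 4*0)/4 = (n + 0)/4 = n/4)
-133*(2 + x(6, 2))*7 = -133*(2 + (¼)*2)*7 = -133*(2 + ½)*7 = -665*7/2 = -133*35/2 = -4655/2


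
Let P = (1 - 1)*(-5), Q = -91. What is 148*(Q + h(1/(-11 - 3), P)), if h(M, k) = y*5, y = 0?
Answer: -13468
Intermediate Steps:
P = 0 (P = 0*(-5) = 0)
h(M, k) = 0 (h(M, k) = 0*5 = 0)
148*(Q + h(1/(-11 - 3), P)) = 148*(-91 + 0) = 148*(-91) = -13468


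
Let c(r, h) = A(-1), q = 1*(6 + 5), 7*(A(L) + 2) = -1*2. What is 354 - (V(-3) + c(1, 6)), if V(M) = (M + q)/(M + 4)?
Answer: 2438/7 ≈ 348.29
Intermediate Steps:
A(L) = -16/7 (A(L) = -2 + (-1*2)/7 = -2 + (⅐)*(-2) = -2 - 2/7 = -16/7)
q = 11 (q = 1*11 = 11)
c(r, h) = -16/7
V(M) = (11 + M)/(4 + M) (V(M) = (M + 11)/(M + 4) = (11 + M)/(4 + M))
354 - (V(-3) + c(1, 6)) = 354 - ((11 - 3)/(4 - 3) - 16/7) = 354 - (8/1 - 16/7) = 354 - (1*8 - 16/7) = 354 - (8 - 16/7) = 354 - 40/7 = 2438/7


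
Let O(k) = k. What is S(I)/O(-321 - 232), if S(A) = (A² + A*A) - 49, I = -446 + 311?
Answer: -36401/553 ≈ -65.825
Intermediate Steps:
I = -135
S(A) = -49 + 2*A² (S(A) = (A² + A²) - 49 = 2*A² - 49 = -49 + 2*A²)
S(I)/O(-321 - 232) = (-49 + 2*(-135)²)/(-321 - 232) = (-49 + 2*18225)/(-553) = (-49 + 36450)*(-1/553) = 36401*(-1/553) = -36401/553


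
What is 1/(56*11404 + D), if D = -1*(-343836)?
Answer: 1/982460 ≈ 1.0179e-6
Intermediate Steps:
D = 343836
1/(56*11404 + D) = 1/(56*11404 + 343836) = 1/(638624 + 343836) = 1/982460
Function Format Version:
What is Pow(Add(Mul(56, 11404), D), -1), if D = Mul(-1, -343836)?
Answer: Rational(1, 982460) ≈ 1.0179e-6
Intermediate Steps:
D = 343836
Pow(Add(Mul(56, 11404), D), -1) = Pow(Add(Mul(56, 11404), 343836), -1) = Pow(Add(638624, 343836), -1) = Pow(982460, -1) = Rational(1, 982460)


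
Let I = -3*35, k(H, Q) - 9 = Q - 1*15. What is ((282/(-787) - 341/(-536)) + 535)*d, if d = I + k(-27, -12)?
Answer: -27773072205/421832 ≈ -65839.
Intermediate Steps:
k(H, Q) = -6 + Q (k(H, Q) = 9 + (Q - 1*15) = 9 + (Q - 15) = 9 + (-15 + Q) = -6 + Q)
I = -105
d = -123 (d = -105 + (-6 - 12) = -105 - 18 = -123)
((282/(-787) - 341/(-536)) + 535)*d = ((282/(-787) - 341/(-536)) + 535)*(-123) = ((282*(-1/787) - 341*(-1/536)) + 535)*(-123) = ((-282/787 + 341/536) + 535)*(-123) = (117215/421832 + 535)*(-123) = (225797335/421832)*(-123) = -27773072205/421832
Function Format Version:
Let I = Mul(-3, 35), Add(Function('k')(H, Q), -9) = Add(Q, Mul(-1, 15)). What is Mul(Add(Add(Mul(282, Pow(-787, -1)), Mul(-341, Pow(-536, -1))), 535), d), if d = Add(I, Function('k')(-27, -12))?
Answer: Rational(-27773072205, 421832) ≈ -65839.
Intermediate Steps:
Function('k')(H, Q) = Add(-6, Q) (Function('k')(H, Q) = Add(9, Add(Q, Mul(-1, 15))) = Add(9, Add(Q, -15)) = Add(9, Add(-15, Q)) = Add(-6, Q))
I = -105
d = -123 (d = Add(-105, Add(-6, -12)) = Add(-105, -18) = -123)
Mul(Add(Add(Mul(282, Pow(-787, -1)), Mul(-341, Pow(-536, -1))), 535), d) = Mul(Add(Add(Mul(282, Pow(-787, -1)), Mul(-341, Pow(-536, -1))), 535), -123) = Mul(Add(Add(Mul(282, Rational(-1, 787)), Mul(-341, Rational(-1, 536))), 535), -123) = Mul(Add(Add(Rational(-282, 787), Rational(341, 536)), 535), -123) = Mul(Add(Rational(117215, 421832), 535), -123) = Mul(Rational(225797335, 421832), -123) = Rational(-27773072205, 421832)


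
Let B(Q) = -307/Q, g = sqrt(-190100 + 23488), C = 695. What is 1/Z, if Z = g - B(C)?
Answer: 213365/80477855549 - 966050*I*sqrt(41653)/80477855549 ≈ 2.6512e-6 - 0.0024499*I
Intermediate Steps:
g = 2*I*sqrt(41653) (g = sqrt(-166612) = 2*I*sqrt(41653) ≈ 408.18*I)
Z = 307/695 + 2*I*sqrt(41653) (Z = 2*I*sqrt(41653) - (-307)/695 = 2*I*sqrt(41653) - 1*(-307/695) = 2*I*sqrt(41653) + 307/695 = 307/695 + 2*I*sqrt(41653) ≈ 0.44173 + 408.18*I)
1/Z = 1/(307/695 + 2*I*sqrt(41653))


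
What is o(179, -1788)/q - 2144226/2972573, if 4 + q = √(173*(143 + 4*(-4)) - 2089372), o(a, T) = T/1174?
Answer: -867388606643002/1202478882987789 + 298*I*√2067401/404524593 ≈ -0.72133 + 0.0010592*I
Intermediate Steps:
o(a, T) = T/1174 (o(a, T) = T*(1/1174) = T/1174)
q = -4 + I*√2067401 (q = -4 + √(173*(143 + 4*(-4)) - 2089372) = -4 + √(173*(143 - 16) - 2089372) = -4 + √(173*127 - 2089372) = -4 + √(21971 - 2089372) = -4 + √(-2067401) = -4 + I*√2067401 ≈ -4.0 + 1437.8*I)
o(179, -1788)/q - 2144226/2972573 = ((1/1174)*(-1788))/(-4 + I*√2067401) - 2144226/2972573 = -894/(587*(-4 + I*√2067401)) - 2144226*1/2972573 = -894/(587*(-4 + I*√2067401)) - 2144226/2972573 = -2144226/2972573 - 894/(587*(-4 + I*√2067401))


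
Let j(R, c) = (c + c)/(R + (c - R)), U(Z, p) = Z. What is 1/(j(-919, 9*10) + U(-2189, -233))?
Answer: -1/2187 ≈ -0.00045725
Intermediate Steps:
j(R, c) = 2 (j(R, c) = (2*c)/c = 2)
1/(j(-919, 9*10) + U(-2189, -233)) = 1/(2 - 2189) = 1/(-2187) = -1/2187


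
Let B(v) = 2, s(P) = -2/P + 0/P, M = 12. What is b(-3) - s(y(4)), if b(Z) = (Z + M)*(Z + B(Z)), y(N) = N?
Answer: -17/2 ≈ -8.5000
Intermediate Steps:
s(P) = -2/P (s(P) = -2/P + 0 = -2/P)
b(Z) = (2 + Z)*(12 + Z) (b(Z) = (Z + 12)*(Z + 2) = (12 + Z)*(2 + Z) = (2 + Z)*(12 + Z))
b(-3) - s(y(4)) = (24 + (-3)**2 + 14*(-3)) - (-2)/4 = (24 + 9 - 42) - (-2)/4 = -9 - 1*(-1/2) = -9 + 1/2 = -17/2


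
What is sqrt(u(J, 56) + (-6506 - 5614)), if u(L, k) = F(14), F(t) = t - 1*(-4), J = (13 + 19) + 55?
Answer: I*sqrt(12102) ≈ 110.01*I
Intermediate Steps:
J = 87 (J = 32 + 55 = 87)
F(t) = 4 + t (F(t) = t + 4 = 4 + t)
u(L, k) = 18 (u(L, k) = 4 + 14 = 18)
sqrt(u(J, 56) + (-6506 - 5614)) = sqrt(18 + (-6506 - 5614)) = sqrt(18 - 12120) = sqrt(-12102) = I*sqrt(12102)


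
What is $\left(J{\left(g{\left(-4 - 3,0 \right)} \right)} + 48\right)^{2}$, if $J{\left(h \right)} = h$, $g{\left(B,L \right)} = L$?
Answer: $2304$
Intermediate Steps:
$\left(J{\left(g{\left(-4 - 3,0 \right)} \right)} + 48\right)^{2} = \left(0 + 48\right)^{2} = 48^{2} = 2304$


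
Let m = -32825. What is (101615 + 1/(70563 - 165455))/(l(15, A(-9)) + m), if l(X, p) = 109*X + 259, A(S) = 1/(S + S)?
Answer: -9642450579/2935104452 ≈ -3.2852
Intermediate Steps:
A(S) = 1/(2*S)
l(X, p) = 259 + 109*X
(101615 + 1/(70563 - 165455))/(l(15, A(-9)) + m) = (101615 + 1/(70563 - 165455))/((259 + 109*15) - 32825) = (101615 + 1/(-94892))/((259 + 1635) - 32825) = (101615 - 1/94892)/(1894 - 32825) = (9642450579/94892)/(-30931) = (9642450579/94892)*(-1/30931) = -9642450579/2935104452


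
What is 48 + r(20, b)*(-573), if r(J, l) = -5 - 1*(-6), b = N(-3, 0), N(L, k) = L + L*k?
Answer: -525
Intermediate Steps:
b = -3 (b = -3*(1 + 0) = -3*1 = -3)
r(J, l) = 1 (r(J, l) = -5 + 6 = 1)
48 + r(20, b)*(-573) = 48 + 1*(-573) = 48 - 573 = -525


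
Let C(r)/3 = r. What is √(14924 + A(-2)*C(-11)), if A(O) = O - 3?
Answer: √15089 ≈ 122.84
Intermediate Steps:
A(O) = -3 + O
C(r) = 3*r
√(14924 + A(-2)*C(-11)) = √(14924 + (-3 - 2)*(3*(-11))) = √(14924 - 5*(-33)) = √(14924 + 165) = √15089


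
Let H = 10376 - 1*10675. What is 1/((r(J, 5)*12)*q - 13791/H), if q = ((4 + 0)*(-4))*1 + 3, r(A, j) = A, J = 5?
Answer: -299/219429 ≈ -0.0013626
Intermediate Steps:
q = -13 (q = (4*(-4))*1 + 3 = -16*1 + 3 = -16 + 3 = -13)
H = -299 (H = 10376 - 10675 = -299)
1/((r(J, 5)*12)*q - 13791/H) = 1/((5*12)*(-13) - 13791/(-299)) = 1/(60*(-13) - 13791*(-1/299)) = 1/(-780 + 13791/299) = 1/(-219429/299) = -299/219429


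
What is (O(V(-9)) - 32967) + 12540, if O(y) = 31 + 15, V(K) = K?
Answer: -20381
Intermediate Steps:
O(y) = 46
(O(V(-9)) - 32967) + 12540 = (46 - 32967) + 12540 = -32921 + 12540 = -20381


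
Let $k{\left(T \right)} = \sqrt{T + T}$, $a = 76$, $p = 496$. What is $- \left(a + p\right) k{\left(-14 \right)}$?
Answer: $- 1144 i \sqrt{7} \approx - 3026.7 i$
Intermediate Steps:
$k{\left(T \right)} = \sqrt{2} \sqrt{T}$ ($k{\left(T \right)} = \sqrt{2 T} = \sqrt{2} \sqrt{T}$)
$- \left(a + p\right) k{\left(-14 \right)} = - \left(76 + 496\right) \sqrt{2} \sqrt{-14} = - 572 \sqrt{2} i \sqrt{14} = - 572 \cdot 2 i \sqrt{7} = - 1144 i \sqrt{7}$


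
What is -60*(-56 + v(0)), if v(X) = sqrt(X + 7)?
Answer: 3360 - 60*sqrt(7) ≈ 3201.3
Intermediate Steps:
v(X) = sqrt(7 + X)
-60*(-56 + v(0)) = -60*(-56 + sqrt(7 + 0)) = -60*(-56 + sqrt(7)) = 3360 - 60*sqrt(7)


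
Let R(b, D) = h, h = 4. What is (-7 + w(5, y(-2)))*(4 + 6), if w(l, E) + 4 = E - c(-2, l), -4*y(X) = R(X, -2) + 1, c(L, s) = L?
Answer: -205/2 ≈ -102.50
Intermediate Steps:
R(b, D) = 4
y(X) = -5/4 (y(X) = -(4 + 1)/4 = -¼*5 = -5/4)
w(l, E) = -2 + E (w(l, E) = -4 + (E - 1*(-2)) = -4 + (E + 2) = -4 + (2 + E) = -2 + E)
(-7 + w(5, y(-2)))*(4 + 6) = (-7 + (-2 - 5/4))*(4 + 6) = (-7 - 13/4)*10 = -41/4*10 = -205/2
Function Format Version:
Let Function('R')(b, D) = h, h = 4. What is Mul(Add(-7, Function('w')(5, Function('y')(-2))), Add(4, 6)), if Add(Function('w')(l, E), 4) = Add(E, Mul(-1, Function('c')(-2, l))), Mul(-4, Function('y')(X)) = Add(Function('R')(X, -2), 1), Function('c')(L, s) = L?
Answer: Rational(-205, 2) ≈ -102.50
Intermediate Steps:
Function('R')(b, D) = 4
Function('y')(X) = Rational(-5, 4) (Function('y')(X) = Mul(Rational(-1, 4), Add(4, 1)) = Mul(Rational(-1, 4), 5) = Rational(-5, 4))
Function('w')(l, E) = Add(-2, E) (Function('w')(l, E) = Add(-4, Add(E, Mul(-1, -2))) = Add(-4, Add(E, 2)) = Add(-4, Add(2, E)) = Add(-2, E))
Mul(Add(-7, Function('w')(5, Function('y')(-2))), Add(4, 6)) = Mul(Add(-7, Add(-2, Rational(-5, 4))), Add(4, 6)) = Mul(Add(-7, Rational(-13, 4)), 10) = Mul(Rational(-41, 4), 10) = Rational(-205, 2)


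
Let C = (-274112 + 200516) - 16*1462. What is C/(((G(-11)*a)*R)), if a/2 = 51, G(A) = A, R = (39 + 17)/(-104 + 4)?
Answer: -606175/3927 ≈ -154.36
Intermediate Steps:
R = -14/25 (R = 56/(-100) = 56*(-1/100) = -14/25 ≈ -0.56000)
a = 102 (a = 2*51 = 102)
C = -96988 (C = -73596 - 23392 = -96988)
C/(((G(-11)*a)*R)) = -96988/(-11*102*(-14/25)) = -96988/((-1122*(-14/25))) = -96988/15708/25 = -96988*25/15708 = -606175/3927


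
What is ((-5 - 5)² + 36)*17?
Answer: 2312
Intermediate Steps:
((-5 - 5)² + 36)*17 = ((-10)² + 36)*17 = (100 + 36)*17 = 136*17 = 2312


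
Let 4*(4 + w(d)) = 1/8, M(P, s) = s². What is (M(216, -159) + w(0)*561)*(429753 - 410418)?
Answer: 14264299575/32 ≈ 4.4576e+8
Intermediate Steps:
w(d) = -127/32 (w(d) = -4 + (¼)/8 = -4 + (¼)*(⅛) = -4 + 1/32 = -127/32)
(M(216, -159) + w(0)*561)*(429753 - 410418) = ((-159)² - 127/32*561)*(429753 - 410418) = (25281 - 71247/32)*19335 = (737745/32)*19335 = 14264299575/32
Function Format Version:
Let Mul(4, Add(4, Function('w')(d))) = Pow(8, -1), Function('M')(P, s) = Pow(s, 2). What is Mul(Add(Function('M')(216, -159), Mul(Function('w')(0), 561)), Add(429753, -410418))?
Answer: Rational(14264299575, 32) ≈ 4.4576e+8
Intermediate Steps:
Function('w')(d) = Rational(-127, 32) (Function('w')(d) = Add(-4, Mul(Rational(1, 4), Pow(8, -1))) = Add(-4, Mul(Rational(1, 4), Rational(1, 8))) = Add(-4, Rational(1, 32)) = Rational(-127, 32))
Mul(Add(Function('M')(216, -159), Mul(Function('w')(0), 561)), Add(429753, -410418)) = Mul(Add(Pow(-159, 2), Mul(Rational(-127, 32), 561)), Add(429753, -410418)) = Mul(Add(25281, Rational(-71247, 32)), 19335) = Mul(Rational(737745, 32), 19335) = Rational(14264299575, 32)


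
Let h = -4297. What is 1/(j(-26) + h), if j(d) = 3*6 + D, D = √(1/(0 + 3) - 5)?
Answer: -12837/54929537 - I*√42/54929537 ≈ -0.0002337 - 1.1798e-7*I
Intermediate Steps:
D = I*√42/3 (D = √(1/3 - 5) = √(⅓ - 5) = √(-14/3) = I*√42/3 ≈ 2.1602*I)
j(d) = 18 + I*√42/3 (j(d) = 3*6 + I*√42/3 = 18 + I*√42/3)
1/(j(-26) + h) = 1/((18 + I*√42/3) - 4297) = 1/(-4279 + I*√42/3)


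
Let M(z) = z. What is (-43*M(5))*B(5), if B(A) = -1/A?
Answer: 43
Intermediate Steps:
(-43*M(5))*B(5) = (-43*5)*(-1/5) = -(-215)/5 = -215*(-⅕) = 43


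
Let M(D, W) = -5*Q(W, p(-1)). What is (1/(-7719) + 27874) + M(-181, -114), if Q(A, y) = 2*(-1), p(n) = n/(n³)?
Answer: 215236595/7719 ≈ 27884.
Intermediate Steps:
p(n) = n⁻² (p(n) = n/n³ = n⁻²)
Q(A, y) = -2
M(D, W) = 10 (M(D, W) = -5*(-2) = 10)
(1/(-7719) + 27874) + M(-181, -114) = (1/(-7719) + 27874) + 10 = (-1/7719 + 27874) + 10 = 215159405/7719 + 10 = 215236595/7719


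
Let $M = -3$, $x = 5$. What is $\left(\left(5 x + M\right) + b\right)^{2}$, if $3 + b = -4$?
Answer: $225$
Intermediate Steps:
$b = -7$ ($b = -3 - 4 = -7$)
$\left(\left(5 x + M\right) + b\right)^{2} = \left(\left(5 \cdot 5 - 3\right) - 7\right)^{2} = \left(\left(25 - 3\right) - 7\right)^{2} = \left(22 - 7\right)^{2} = 15^{2} = 225$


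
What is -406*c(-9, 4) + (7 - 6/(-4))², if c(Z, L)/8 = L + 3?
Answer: -90655/4 ≈ -22664.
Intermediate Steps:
c(Z, L) = 24 + 8*L (c(Z, L) = 8*(L + 3) = 8*(3 + L) = 24 + 8*L)
-406*c(-9, 4) + (7 - 6/(-4))² = -406*(24 + 8*4) + (7 - 6/(-4))² = -406*(24 + 32) + (7 - 6*(-¼))² = -406*56 + (7 + 3/2)² = -22736 + (17/2)² = -22736 + 289/4 = -90655/4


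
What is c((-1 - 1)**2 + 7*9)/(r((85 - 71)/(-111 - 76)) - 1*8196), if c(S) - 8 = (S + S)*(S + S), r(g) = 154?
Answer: -8982/4021 ≈ -2.2338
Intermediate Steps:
c(S) = 8 + 4*S**2 (c(S) = 8 + (S + S)*(S + S) = 8 + (2*S)*(2*S) = 8 + 4*S**2)
c((-1 - 1)**2 + 7*9)/(r((85 - 71)/(-111 - 76)) - 1*8196) = (8 + 4*((-1 - 1)**2 + 7*9)**2)/(154 - 1*8196) = (8 + 4*((-2)**2 + 63)**2)/(154 - 8196) = (8 + 4*(4 + 63)**2)/(-8042) = (8 + 4*67**2)*(-1/8042) = (8 + 4*4489)*(-1/8042) = (8 + 17956)*(-1/8042) = 17964*(-1/8042) = -8982/4021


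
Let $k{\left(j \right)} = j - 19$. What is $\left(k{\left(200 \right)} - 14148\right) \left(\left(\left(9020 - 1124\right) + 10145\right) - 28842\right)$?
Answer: $150857567$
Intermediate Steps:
$k{\left(j \right)} = -19 + j$
$\left(k{\left(200 \right)} - 14148\right) \left(\left(\left(9020 - 1124\right) + 10145\right) - 28842\right) = \left(\left(-19 + 200\right) - 14148\right) \left(\left(\left(9020 - 1124\right) + 10145\right) - 28842\right) = \left(181 - 14148\right) \left(\left(7896 + 10145\right) - 28842\right) = - 13967 \left(18041 - 28842\right) = \left(-13967\right) \left(-10801\right) = 150857567$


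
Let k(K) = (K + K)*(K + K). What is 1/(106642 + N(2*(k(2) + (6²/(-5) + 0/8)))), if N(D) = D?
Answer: 5/533298 ≈ 9.3756e-6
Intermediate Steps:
k(K) = 4*K² (k(K) = (2*K)*(2*K) = 4*K²)
1/(106642 + N(2*(k(2) + (6²/(-5) + 0/8)))) = 1/(106642 + 2*(4*2² + (6²/(-5) + 0/8))) = 1/(106642 + 2*(4*4 + (36*(-⅕) + 0*(⅛)))) = 1/(106642 + 2*(16 + (-36/5 + 0))) = 1/(106642 + 2*(16 - 36/5)) = 1/(106642 + 2*(44/5)) = 1/(106642 + 88/5) = 1/(533298/5) = 5/533298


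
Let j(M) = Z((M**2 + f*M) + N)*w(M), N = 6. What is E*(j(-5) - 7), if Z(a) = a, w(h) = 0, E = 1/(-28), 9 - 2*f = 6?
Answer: 1/4 ≈ 0.25000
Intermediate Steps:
f = 3/2 (f = 9/2 - 1/2*6 = 9/2 - 3 = 3/2 ≈ 1.5000)
E = -1/28 ≈ -0.035714
j(M) = 0 (j(M) = ((M**2 + 3*M/2) + 6)*0 = (6 + M**2 + 3*M/2)*0 = 0)
E*(j(-5) - 7) = -(0 - 7)/28 = -1/28*(-7) = 1/4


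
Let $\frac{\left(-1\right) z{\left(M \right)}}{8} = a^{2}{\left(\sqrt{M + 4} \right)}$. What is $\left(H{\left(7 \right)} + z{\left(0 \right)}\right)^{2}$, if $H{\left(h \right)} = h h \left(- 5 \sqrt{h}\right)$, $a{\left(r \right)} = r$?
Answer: $421199 + 15680 \sqrt{7} \approx 4.6268 \cdot 10^{5}$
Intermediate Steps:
$z{\left(M \right)} = -32 - 8 M$ ($z{\left(M \right)} = - 8 \left(\sqrt{M + 4}\right)^{2} = - 8 \left(\sqrt{4 + M}\right)^{2} = - 8 \left(4 + M\right) = -32 - 8 M$)
$H{\left(h \right)} = - 5 h^{\frac{5}{2}}$ ($H{\left(h \right)} = h^{2} \left(- 5 \sqrt{h}\right) = - 5 h^{\frac{5}{2}}$)
$\left(H{\left(7 \right)} + z{\left(0 \right)}\right)^{2} = \left(- 5 \cdot 7^{\frac{5}{2}} - 32\right)^{2} = \left(- 5 \cdot 49 \sqrt{7} + \left(-32 + 0\right)\right)^{2} = \left(- 245 \sqrt{7} - 32\right)^{2} = \left(-32 - 245 \sqrt{7}\right)^{2}$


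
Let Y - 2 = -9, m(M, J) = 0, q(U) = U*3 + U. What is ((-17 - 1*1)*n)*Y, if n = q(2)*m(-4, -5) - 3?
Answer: -378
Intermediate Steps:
q(U) = 4*U (q(U) = 3*U + U = 4*U)
Y = -7 (Y = 2 - 9 = -7)
n = -3 (n = (4*2)*0 - 3 = 8*0 - 3 = 0 - 3 = -3)
((-17 - 1*1)*n)*Y = ((-17 - 1*1)*(-3))*(-7) = ((-17 - 1)*(-3))*(-7) = -18*(-3)*(-7) = 54*(-7) = -378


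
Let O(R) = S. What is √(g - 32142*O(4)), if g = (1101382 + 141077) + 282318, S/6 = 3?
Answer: √946221 ≈ 972.74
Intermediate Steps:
S = 18 (S = 6*3 = 18)
O(R) = 18
g = 1524777 (g = 1242459 + 282318 = 1524777)
√(g - 32142*O(4)) = √(1524777 - 32142*18) = √(1524777 - 578556) = √946221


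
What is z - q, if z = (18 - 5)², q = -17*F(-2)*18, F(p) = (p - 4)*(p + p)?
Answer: 7513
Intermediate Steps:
F(p) = 2*p*(-4 + p) (F(p) = (-4 + p)*(2*p) = 2*p*(-4 + p))
q = -7344 (q = -34*(-2)*(-4 - 2)*18 = -34*(-2)*(-6)*18 = -17*24*18 = -408*18 = -7344)
z = 169 (z = 13² = 169)
z - q = 169 - 1*(-7344) = 169 + 7344 = 7513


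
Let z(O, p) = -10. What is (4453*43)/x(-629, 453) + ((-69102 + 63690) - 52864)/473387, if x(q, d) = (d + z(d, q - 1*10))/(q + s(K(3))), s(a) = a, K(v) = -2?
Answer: -57196181190631/209710441 ≈ -2.7274e+5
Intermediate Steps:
x(q, d) = (-10 + d)/(-2 + q) (x(q, d) = (d - 10)/(q - 2) = (-10 + d)/(-2 + q))
(4453*43)/x(-629, 453) + ((-69102 + 63690) - 52864)/473387 = (4453*43)/(((-10 + 453)/(-2 - 629))) + ((-69102 + 63690) - 52864)/473387 = 191479/((443/(-631))) + (-5412 - 52864)*(1/473387) = 191479/((-1/631*443)) - 58276*1/473387 = 191479/(-443/631) - 58276/473387 = 191479*(-631/443) - 58276/473387 = -120823249/443 - 58276/473387 = -57196181190631/209710441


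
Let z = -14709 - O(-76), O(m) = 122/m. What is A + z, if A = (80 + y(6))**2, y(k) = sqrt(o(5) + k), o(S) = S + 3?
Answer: -315149/38 + 160*sqrt(14) ≈ -7694.7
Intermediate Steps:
o(S) = 3 + S
y(k) = sqrt(8 + k) (y(k) = sqrt((3 + 5) + k) = sqrt(8 + k))
z = -558881/38 (z = -14709 - 122/(-76) = -14709 - 122*(-1)/76 = -14709 - 1*(-61/38) = -14709 + 61/38 = -558881/38 ≈ -14707.)
A = (80 + sqrt(14))**2 (A = (80 + sqrt(8 + 6))**2 = (80 + sqrt(14))**2 ≈ 7012.7)
A + z = (80 + sqrt(14))**2 - 558881/38 = -558881/38 + (80 + sqrt(14))**2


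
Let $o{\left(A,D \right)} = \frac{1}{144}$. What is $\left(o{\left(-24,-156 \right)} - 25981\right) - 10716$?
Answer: $- \frac{5284367}{144} \approx -36697.0$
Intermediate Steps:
$o{\left(A,D \right)} = \frac{1}{144}$
$\left(o{\left(-24,-156 \right)} - 25981\right) - 10716 = \left(\frac{1}{144} - 25981\right) - 10716 = - \frac{3741263}{144} - 10716 = - \frac{5284367}{144}$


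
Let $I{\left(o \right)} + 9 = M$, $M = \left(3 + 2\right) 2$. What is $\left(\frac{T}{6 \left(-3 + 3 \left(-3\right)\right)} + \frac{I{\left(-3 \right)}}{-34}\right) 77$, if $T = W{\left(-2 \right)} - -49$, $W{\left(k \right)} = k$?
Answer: $- \frac{64295}{1224} \approx -52.529$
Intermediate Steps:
$M = 10$ ($M = 5 \cdot 2 = 10$)
$I{\left(o \right)} = 1$ ($I{\left(o \right)} = -9 + 10 = 1$)
$T = 47$ ($T = -2 - -49 = -2 + 49 = 47$)
$\left(\frac{T}{6 \left(-3 + 3 \left(-3\right)\right)} + \frac{I{\left(-3 \right)}}{-34}\right) 77 = \left(\frac{47}{6 \left(-3 + 3 \left(-3\right)\right)} + 1 \frac{1}{-34}\right) 77 = \left(\frac{47}{6 \left(-3 - 9\right)} + 1 \left(- \frac{1}{34}\right)\right) 77 = \left(\frac{47}{6 \left(-12\right)} - \frac{1}{34}\right) 77 = \left(\frac{47}{-72} - \frac{1}{34}\right) 77 = \left(47 \left(- \frac{1}{72}\right) - \frac{1}{34}\right) 77 = \left(- \frac{47}{72} - \frac{1}{34}\right) 77 = \left(- \frac{835}{1224}\right) 77 = - \frac{64295}{1224}$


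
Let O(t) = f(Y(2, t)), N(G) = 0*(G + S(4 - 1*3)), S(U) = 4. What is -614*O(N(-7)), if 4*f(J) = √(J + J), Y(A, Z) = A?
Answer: -307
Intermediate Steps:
N(G) = 0 (N(G) = 0*(G + 4) = 0*(4 + G) = 0)
f(J) = √2*√J/4 (f(J) = √(J + J)/4 = √(2*J)/4 = (√2*√J)/4 = √2*√J/4)
O(t) = ½ (O(t) = √2*√2/4 = ½)
-614*O(N(-7)) = -614*½ = -307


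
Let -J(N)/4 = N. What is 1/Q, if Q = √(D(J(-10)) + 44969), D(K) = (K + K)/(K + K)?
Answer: √44970/44970 ≈ 0.0047156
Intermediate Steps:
J(N) = -4*N
D(K) = 1 (D(K) = (2*K)/((2*K)) = (2*K)*(1/(2*K)) = 1)
Q = √44970 (Q = √(1 + 44969) = √44970 ≈ 212.06)
1/Q = 1/(√44970) = √44970/44970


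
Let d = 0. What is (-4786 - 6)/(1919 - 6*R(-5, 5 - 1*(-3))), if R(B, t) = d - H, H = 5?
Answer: -4792/1949 ≈ -2.4587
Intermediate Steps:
R(B, t) = -5 (R(B, t) = 0 - 1*5 = 0 - 5 = -5)
(-4786 - 6)/(1919 - 6*R(-5, 5 - 1*(-3))) = (-4786 - 6)/(1919 - 6*(-5)) = -4792/(1919 + 30) = -4792/1949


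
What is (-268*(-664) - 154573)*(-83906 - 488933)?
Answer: -13392402981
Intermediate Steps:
(-268*(-664) - 154573)*(-83906 - 488933) = (177952 - 154573)*(-572839) = 23379*(-572839) = -13392402981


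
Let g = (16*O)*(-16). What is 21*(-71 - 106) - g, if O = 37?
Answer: 5755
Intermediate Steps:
g = -9472 (g = (16*37)*(-16) = 592*(-16) = -9472)
21*(-71 - 106) - g = 21*(-71 - 106) - 1*(-9472) = 21*(-177) + 9472 = -3717 + 9472 = 5755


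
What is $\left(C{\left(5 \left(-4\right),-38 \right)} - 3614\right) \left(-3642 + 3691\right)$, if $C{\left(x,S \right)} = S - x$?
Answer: $-177968$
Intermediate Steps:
$\left(C{\left(5 \left(-4\right),-38 \right)} - 3614\right) \left(-3642 + 3691\right) = \left(\left(-38 - 5 \left(-4\right)\right) - 3614\right) \left(-3642 + 3691\right) = \left(\left(-38 - -20\right) - 3614\right) 49 = \left(\left(-38 + 20\right) - 3614\right) 49 = \left(-18 - 3614\right) 49 = \left(-3632\right) 49 = -177968$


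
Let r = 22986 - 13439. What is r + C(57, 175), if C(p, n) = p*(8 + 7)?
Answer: 10402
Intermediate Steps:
C(p, n) = 15*p (C(p, n) = p*15 = 15*p)
r = 9547
r + C(57, 175) = 9547 + 15*57 = 9547 + 855 = 10402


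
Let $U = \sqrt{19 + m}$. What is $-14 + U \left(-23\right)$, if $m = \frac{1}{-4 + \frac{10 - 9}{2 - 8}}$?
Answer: $-14 - \frac{23 \sqrt{469}}{5} \approx -113.62$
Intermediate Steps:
$m = - \frac{6}{25}$ ($m = \frac{1}{-4 + 1 \frac{1}{-6}} = \frac{1}{-4 + 1 \left(- \frac{1}{6}\right)} = \frac{1}{-4 - \frac{1}{6}} = \frac{1}{- \frac{25}{6}} = - \frac{6}{25} \approx -0.24$)
$U = \frac{\sqrt{469}}{5}$ ($U = \sqrt{19 - \frac{6}{25}} = \sqrt{\frac{469}{25}} = \frac{\sqrt{469}}{5} \approx 4.3313$)
$-14 + U \left(-23\right) = -14 + \frac{\sqrt{469}}{5} \left(-23\right) = -14 - \frac{23 \sqrt{469}}{5}$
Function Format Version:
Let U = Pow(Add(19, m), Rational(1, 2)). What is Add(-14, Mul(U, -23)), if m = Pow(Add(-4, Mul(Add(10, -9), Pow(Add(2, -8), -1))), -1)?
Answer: Add(-14, Mul(Rational(-23, 5), Pow(469, Rational(1, 2)))) ≈ -113.62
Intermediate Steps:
m = Rational(-6, 25) (m = Pow(Add(-4, Mul(1, Pow(-6, -1))), -1) = Pow(Add(-4, Mul(1, Rational(-1, 6))), -1) = Pow(Add(-4, Rational(-1, 6)), -1) = Pow(Rational(-25, 6), -1) = Rational(-6, 25) ≈ -0.24000)
U = Mul(Rational(1, 5), Pow(469, Rational(1, 2))) (U = Pow(Add(19, Rational(-6, 25)), Rational(1, 2)) = Pow(Rational(469, 25), Rational(1, 2)) = Mul(Rational(1, 5), Pow(469, Rational(1, 2))) ≈ 4.3313)
Add(-14, Mul(U, -23)) = Add(-14, Mul(Mul(Rational(1, 5), Pow(469, Rational(1, 2))), -23)) = Add(-14, Mul(Rational(-23, 5), Pow(469, Rational(1, 2))))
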